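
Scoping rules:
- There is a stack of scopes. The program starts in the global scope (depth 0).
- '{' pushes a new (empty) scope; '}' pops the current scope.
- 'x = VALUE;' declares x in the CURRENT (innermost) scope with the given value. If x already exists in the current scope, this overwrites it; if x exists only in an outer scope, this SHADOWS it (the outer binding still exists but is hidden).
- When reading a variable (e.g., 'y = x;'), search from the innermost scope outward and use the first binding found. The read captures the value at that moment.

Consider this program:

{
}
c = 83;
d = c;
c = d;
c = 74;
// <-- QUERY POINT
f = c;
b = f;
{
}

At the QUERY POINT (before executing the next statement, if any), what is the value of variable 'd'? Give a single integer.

Step 1: enter scope (depth=1)
Step 2: exit scope (depth=0)
Step 3: declare c=83 at depth 0
Step 4: declare d=(read c)=83 at depth 0
Step 5: declare c=(read d)=83 at depth 0
Step 6: declare c=74 at depth 0
Visible at query point: c=74 d=83

Answer: 83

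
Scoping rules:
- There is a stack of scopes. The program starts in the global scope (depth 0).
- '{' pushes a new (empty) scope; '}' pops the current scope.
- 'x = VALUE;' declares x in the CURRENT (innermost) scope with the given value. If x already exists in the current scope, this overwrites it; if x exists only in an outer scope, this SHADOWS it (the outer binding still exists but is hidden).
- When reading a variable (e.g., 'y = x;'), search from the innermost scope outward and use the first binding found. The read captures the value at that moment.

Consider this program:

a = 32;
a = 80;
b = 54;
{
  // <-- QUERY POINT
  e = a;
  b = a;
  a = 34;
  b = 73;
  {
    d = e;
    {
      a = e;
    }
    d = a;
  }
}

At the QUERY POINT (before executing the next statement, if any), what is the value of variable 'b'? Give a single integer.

Answer: 54

Derivation:
Step 1: declare a=32 at depth 0
Step 2: declare a=80 at depth 0
Step 3: declare b=54 at depth 0
Step 4: enter scope (depth=1)
Visible at query point: a=80 b=54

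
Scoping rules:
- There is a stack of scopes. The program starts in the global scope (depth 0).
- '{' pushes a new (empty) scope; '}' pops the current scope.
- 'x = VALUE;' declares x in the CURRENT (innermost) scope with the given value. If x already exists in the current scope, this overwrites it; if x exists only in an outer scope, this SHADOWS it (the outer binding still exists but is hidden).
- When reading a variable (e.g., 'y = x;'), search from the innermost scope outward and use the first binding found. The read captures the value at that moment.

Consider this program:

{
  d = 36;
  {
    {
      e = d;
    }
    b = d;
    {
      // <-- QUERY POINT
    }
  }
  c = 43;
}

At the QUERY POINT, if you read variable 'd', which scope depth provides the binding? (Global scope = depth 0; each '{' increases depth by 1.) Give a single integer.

Step 1: enter scope (depth=1)
Step 2: declare d=36 at depth 1
Step 3: enter scope (depth=2)
Step 4: enter scope (depth=3)
Step 5: declare e=(read d)=36 at depth 3
Step 6: exit scope (depth=2)
Step 7: declare b=(read d)=36 at depth 2
Step 8: enter scope (depth=3)
Visible at query point: b=36 d=36

Answer: 1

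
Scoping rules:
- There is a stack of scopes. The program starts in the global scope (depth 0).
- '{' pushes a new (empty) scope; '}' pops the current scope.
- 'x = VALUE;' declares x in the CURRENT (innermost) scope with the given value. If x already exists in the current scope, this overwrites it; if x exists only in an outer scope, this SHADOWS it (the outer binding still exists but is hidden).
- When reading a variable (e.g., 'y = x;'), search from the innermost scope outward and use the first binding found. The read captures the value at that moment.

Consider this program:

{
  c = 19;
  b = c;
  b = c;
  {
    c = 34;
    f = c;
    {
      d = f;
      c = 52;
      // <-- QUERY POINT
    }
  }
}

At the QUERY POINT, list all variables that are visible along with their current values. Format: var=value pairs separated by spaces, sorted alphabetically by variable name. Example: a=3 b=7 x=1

Step 1: enter scope (depth=1)
Step 2: declare c=19 at depth 1
Step 3: declare b=(read c)=19 at depth 1
Step 4: declare b=(read c)=19 at depth 1
Step 5: enter scope (depth=2)
Step 6: declare c=34 at depth 2
Step 7: declare f=(read c)=34 at depth 2
Step 8: enter scope (depth=3)
Step 9: declare d=(read f)=34 at depth 3
Step 10: declare c=52 at depth 3
Visible at query point: b=19 c=52 d=34 f=34

Answer: b=19 c=52 d=34 f=34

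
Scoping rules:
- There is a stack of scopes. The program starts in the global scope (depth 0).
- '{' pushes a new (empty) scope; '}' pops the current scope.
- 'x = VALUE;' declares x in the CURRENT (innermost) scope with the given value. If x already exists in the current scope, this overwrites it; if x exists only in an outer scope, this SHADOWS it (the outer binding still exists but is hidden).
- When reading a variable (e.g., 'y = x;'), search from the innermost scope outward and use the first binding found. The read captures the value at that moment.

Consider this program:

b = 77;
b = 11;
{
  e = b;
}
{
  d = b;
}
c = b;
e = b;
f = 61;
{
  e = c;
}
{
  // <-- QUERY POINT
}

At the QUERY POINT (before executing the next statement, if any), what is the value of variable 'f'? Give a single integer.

Answer: 61

Derivation:
Step 1: declare b=77 at depth 0
Step 2: declare b=11 at depth 0
Step 3: enter scope (depth=1)
Step 4: declare e=(read b)=11 at depth 1
Step 5: exit scope (depth=0)
Step 6: enter scope (depth=1)
Step 7: declare d=(read b)=11 at depth 1
Step 8: exit scope (depth=0)
Step 9: declare c=(read b)=11 at depth 0
Step 10: declare e=(read b)=11 at depth 0
Step 11: declare f=61 at depth 0
Step 12: enter scope (depth=1)
Step 13: declare e=(read c)=11 at depth 1
Step 14: exit scope (depth=0)
Step 15: enter scope (depth=1)
Visible at query point: b=11 c=11 e=11 f=61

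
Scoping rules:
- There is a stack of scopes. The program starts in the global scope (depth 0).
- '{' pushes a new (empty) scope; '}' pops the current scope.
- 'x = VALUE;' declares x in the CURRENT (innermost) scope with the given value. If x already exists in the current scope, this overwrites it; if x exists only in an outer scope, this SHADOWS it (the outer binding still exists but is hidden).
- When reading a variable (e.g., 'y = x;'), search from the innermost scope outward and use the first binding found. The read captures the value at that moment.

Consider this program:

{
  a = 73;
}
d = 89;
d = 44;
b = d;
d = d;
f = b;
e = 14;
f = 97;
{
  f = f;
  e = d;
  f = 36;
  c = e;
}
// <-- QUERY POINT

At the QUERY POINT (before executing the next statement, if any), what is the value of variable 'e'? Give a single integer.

Step 1: enter scope (depth=1)
Step 2: declare a=73 at depth 1
Step 3: exit scope (depth=0)
Step 4: declare d=89 at depth 0
Step 5: declare d=44 at depth 0
Step 6: declare b=(read d)=44 at depth 0
Step 7: declare d=(read d)=44 at depth 0
Step 8: declare f=(read b)=44 at depth 0
Step 9: declare e=14 at depth 0
Step 10: declare f=97 at depth 0
Step 11: enter scope (depth=1)
Step 12: declare f=(read f)=97 at depth 1
Step 13: declare e=(read d)=44 at depth 1
Step 14: declare f=36 at depth 1
Step 15: declare c=(read e)=44 at depth 1
Step 16: exit scope (depth=0)
Visible at query point: b=44 d=44 e=14 f=97

Answer: 14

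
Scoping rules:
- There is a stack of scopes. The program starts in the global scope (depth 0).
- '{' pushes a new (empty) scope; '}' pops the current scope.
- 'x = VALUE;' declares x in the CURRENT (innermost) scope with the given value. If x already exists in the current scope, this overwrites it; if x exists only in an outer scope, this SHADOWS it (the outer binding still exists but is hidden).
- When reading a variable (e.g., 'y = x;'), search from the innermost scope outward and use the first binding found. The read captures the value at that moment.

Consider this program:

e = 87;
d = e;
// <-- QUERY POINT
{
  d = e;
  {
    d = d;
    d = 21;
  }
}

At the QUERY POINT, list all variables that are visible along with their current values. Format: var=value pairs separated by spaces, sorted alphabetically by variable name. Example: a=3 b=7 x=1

Step 1: declare e=87 at depth 0
Step 2: declare d=(read e)=87 at depth 0
Visible at query point: d=87 e=87

Answer: d=87 e=87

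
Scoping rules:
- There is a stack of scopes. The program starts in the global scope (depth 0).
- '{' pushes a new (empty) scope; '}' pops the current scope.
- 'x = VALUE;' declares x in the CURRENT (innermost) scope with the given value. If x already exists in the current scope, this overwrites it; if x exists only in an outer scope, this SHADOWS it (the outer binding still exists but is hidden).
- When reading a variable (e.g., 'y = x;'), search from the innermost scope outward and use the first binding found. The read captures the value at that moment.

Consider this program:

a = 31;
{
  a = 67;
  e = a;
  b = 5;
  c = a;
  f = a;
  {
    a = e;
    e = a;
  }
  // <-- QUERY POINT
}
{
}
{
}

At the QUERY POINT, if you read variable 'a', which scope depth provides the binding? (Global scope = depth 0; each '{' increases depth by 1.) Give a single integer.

Answer: 1

Derivation:
Step 1: declare a=31 at depth 0
Step 2: enter scope (depth=1)
Step 3: declare a=67 at depth 1
Step 4: declare e=(read a)=67 at depth 1
Step 5: declare b=5 at depth 1
Step 6: declare c=(read a)=67 at depth 1
Step 7: declare f=(read a)=67 at depth 1
Step 8: enter scope (depth=2)
Step 9: declare a=(read e)=67 at depth 2
Step 10: declare e=(read a)=67 at depth 2
Step 11: exit scope (depth=1)
Visible at query point: a=67 b=5 c=67 e=67 f=67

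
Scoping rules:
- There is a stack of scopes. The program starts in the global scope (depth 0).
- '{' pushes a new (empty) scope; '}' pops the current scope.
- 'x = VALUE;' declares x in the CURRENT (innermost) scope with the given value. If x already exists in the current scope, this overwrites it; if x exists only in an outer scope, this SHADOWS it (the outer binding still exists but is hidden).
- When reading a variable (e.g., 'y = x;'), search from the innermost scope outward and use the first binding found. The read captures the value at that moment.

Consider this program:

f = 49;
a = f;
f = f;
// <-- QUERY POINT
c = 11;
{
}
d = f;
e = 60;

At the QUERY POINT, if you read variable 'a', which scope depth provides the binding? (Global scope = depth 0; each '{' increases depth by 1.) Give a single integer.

Answer: 0

Derivation:
Step 1: declare f=49 at depth 0
Step 2: declare a=(read f)=49 at depth 0
Step 3: declare f=(read f)=49 at depth 0
Visible at query point: a=49 f=49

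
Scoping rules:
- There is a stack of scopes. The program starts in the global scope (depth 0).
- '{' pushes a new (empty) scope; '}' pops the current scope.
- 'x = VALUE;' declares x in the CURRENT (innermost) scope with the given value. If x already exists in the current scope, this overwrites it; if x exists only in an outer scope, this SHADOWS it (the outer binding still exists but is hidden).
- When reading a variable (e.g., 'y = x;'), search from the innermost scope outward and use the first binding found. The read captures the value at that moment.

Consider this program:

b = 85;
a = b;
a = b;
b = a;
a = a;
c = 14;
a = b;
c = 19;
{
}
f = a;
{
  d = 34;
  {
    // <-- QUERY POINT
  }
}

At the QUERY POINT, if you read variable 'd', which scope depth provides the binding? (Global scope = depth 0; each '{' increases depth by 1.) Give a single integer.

Step 1: declare b=85 at depth 0
Step 2: declare a=(read b)=85 at depth 0
Step 3: declare a=(read b)=85 at depth 0
Step 4: declare b=(read a)=85 at depth 0
Step 5: declare a=(read a)=85 at depth 0
Step 6: declare c=14 at depth 0
Step 7: declare a=(read b)=85 at depth 0
Step 8: declare c=19 at depth 0
Step 9: enter scope (depth=1)
Step 10: exit scope (depth=0)
Step 11: declare f=(read a)=85 at depth 0
Step 12: enter scope (depth=1)
Step 13: declare d=34 at depth 1
Step 14: enter scope (depth=2)
Visible at query point: a=85 b=85 c=19 d=34 f=85

Answer: 1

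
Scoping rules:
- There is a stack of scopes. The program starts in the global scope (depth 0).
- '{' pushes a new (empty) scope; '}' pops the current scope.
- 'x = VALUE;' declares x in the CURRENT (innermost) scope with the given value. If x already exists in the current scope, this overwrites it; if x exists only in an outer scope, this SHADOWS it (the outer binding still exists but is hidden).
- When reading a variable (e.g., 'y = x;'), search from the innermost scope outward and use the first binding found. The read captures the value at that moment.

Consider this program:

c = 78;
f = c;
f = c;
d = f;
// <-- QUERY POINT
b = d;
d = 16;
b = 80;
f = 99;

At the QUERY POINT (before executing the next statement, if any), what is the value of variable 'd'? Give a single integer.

Answer: 78

Derivation:
Step 1: declare c=78 at depth 0
Step 2: declare f=(read c)=78 at depth 0
Step 3: declare f=(read c)=78 at depth 0
Step 4: declare d=(read f)=78 at depth 0
Visible at query point: c=78 d=78 f=78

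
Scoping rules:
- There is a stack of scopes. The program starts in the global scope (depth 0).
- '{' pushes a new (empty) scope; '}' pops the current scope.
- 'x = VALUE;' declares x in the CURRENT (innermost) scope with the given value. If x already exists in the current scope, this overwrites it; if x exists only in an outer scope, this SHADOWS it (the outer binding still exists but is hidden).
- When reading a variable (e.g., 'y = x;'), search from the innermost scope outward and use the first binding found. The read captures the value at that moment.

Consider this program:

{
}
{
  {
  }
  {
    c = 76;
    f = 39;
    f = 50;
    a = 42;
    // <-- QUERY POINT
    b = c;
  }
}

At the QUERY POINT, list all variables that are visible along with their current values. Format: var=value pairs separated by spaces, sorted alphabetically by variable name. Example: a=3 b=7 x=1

Answer: a=42 c=76 f=50

Derivation:
Step 1: enter scope (depth=1)
Step 2: exit scope (depth=0)
Step 3: enter scope (depth=1)
Step 4: enter scope (depth=2)
Step 5: exit scope (depth=1)
Step 6: enter scope (depth=2)
Step 7: declare c=76 at depth 2
Step 8: declare f=39 at depth 2
Step 9: declare f=50 at depth 2
Step 10: declare a=42 at depth 2
Visible at query point: a=42 c=76 f=50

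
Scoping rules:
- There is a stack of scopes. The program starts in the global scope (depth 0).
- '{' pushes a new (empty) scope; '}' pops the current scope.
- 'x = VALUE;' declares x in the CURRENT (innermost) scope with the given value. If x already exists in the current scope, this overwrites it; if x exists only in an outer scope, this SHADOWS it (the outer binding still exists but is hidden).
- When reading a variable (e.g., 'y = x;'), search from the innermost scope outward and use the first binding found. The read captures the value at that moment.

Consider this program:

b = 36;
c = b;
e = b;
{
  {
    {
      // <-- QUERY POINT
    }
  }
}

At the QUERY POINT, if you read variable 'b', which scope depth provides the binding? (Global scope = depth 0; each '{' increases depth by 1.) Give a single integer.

Answer: 0

Derivation:
Step 1: declare b=36 at depth 0
Step 2: declare c=(read b)=36 at depth 0
Step 3: declare e=(read b)=36 at depth 0
Step 4: enter scope (depth=1)
Step 5: enter scope (depth=2)
Step 6: enter scope (depth=3)
Visible at query point: b=36 c=36 e=36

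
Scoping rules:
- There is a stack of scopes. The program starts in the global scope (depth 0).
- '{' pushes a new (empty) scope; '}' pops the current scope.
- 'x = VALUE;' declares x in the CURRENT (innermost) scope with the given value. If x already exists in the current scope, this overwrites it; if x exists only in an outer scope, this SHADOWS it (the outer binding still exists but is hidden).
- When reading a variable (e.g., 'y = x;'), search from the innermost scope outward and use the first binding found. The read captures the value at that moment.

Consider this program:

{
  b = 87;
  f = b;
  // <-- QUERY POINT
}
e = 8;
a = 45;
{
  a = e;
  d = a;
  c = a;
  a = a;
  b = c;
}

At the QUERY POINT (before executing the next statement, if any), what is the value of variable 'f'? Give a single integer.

Step 1: enter scope (depth=1)
Step 2: declare b=87 at depth 1
Step 3: declare f=(read b)=87 at depth 1
Visible at query point: b=87 f=87

Answer: 87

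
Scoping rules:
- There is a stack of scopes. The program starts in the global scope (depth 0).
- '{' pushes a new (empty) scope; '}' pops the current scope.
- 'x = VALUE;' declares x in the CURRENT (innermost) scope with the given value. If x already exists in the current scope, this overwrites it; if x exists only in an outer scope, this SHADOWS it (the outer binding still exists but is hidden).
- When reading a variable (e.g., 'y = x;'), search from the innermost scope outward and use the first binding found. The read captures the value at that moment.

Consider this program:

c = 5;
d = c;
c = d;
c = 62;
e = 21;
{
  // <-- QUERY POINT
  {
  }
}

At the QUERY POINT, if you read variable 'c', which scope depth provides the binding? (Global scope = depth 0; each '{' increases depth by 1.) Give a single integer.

Step 1: declare c=5 at depth 0
Step 2: declare d=(read c)=5 at depth 0
Step 3: declare c=(read d)=5 at depth 0
Step 4: declare c=62 at depth 0
Step 5: declare e=21 at depth 0
Step 6: enter scope (depth=1)
Visible at query point: c=62 d=5 e=21

Answer: 0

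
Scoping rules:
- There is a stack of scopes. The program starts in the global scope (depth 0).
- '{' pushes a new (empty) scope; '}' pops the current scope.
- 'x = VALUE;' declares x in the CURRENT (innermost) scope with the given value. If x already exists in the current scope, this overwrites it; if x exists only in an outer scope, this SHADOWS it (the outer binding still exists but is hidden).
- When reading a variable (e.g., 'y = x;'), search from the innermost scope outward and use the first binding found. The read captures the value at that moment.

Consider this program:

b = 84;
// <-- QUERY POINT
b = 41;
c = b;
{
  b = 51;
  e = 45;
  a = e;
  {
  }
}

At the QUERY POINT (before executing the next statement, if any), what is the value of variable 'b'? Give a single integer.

Answer: 84

Derivation:
Step 1: declare b=84 at depth 0
Visible at query point: b=84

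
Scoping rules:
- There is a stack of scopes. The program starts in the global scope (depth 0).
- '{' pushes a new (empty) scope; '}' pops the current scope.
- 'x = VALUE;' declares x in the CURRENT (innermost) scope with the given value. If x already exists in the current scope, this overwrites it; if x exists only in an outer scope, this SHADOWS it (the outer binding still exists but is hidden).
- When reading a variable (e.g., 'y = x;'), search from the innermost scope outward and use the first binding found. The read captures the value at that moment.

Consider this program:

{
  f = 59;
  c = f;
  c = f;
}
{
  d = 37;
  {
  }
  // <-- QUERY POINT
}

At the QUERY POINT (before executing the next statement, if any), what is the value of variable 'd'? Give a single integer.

Answer: 37

Derivation:
Step 1: enter scope (depth=1)
Step 2: declare f=59 at depth 1
Step 3: declare c=(read f)=59 at depth 1
Step 4: declare c=(read f)=59 at depth 1
Step 5: exit scope (depth=0)
Step 6: enter scope (depth=1)
Step 7: declare d=37 at depth 1
Step 8: enter scope (depth=2)
Step 9: exit scope (depth=1)
Visible at query point: d=37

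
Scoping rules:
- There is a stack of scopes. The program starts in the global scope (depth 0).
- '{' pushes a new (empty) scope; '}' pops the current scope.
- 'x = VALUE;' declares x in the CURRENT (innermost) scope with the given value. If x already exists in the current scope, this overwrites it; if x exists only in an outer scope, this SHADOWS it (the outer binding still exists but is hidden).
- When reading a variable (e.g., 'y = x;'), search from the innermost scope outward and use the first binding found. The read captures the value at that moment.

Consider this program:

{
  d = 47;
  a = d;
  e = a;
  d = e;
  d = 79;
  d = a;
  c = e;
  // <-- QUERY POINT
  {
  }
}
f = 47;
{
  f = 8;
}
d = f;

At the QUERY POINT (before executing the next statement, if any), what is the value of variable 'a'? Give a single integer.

Step 1: enter scope (depth=1)
Step 2: declare d=47 at depth 1
Step 3: declare a=(read d)=47 at depth 1
Step 4: declare e=(read a)=47 at depth 1
Step 5: declare d=(read e)=47 at depth 1
Step 6: declare d=79 at depth 1
Step 7: declare d=(read a)=47 at depth 1
Step 8: declare c=(read e)=47 at depth 1
Visible at query point: a=47 c=47 d=47 e=47

Answer: 47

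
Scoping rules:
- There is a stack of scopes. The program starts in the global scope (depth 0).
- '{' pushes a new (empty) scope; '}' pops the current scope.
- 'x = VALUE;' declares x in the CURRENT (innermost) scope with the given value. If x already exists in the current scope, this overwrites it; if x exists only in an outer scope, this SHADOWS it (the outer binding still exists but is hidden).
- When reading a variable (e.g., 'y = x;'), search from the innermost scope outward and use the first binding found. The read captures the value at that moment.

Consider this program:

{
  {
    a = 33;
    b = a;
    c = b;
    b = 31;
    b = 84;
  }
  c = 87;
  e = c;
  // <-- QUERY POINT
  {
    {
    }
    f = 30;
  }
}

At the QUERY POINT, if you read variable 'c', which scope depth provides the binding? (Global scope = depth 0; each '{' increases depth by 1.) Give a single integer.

Answer: 1

Derivation:
Step 1: enter scope (depth=1)
Step 2: enter scope (depth=2)
Step 3: declare a=33 at depth 2
Step 4: declare b=(read a)=33 at depth 2
Step 5: declare c=(read b)=33 at depth 2
Step 6: declare b=31 at depth 2
Step 7: declare b=84 at depth 2
Step 8: exit scope (depth=1)
Step 9: declare c=87 at depth 1
Step 10: declare e=(read c)=87 at depth 1
Visible at query point: c=87 e=87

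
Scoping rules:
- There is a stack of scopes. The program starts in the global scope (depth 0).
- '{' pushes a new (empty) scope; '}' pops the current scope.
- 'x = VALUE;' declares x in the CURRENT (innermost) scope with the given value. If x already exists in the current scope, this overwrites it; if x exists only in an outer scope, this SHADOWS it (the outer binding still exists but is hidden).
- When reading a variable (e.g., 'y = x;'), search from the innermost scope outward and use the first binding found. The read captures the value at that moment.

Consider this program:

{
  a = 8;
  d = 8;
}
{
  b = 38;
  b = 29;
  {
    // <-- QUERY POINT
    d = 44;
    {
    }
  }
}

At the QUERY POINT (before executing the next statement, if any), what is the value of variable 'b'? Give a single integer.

Answer: 29

Derivation:
Step 1: enter scope (depth=1)
Step 2: declare a=8 at depth 1
Step 3: declare d=8 at depth 1
Step 4: exit scope (depth=0)
Step 5: enter scope (depth=1)
Step 6: declare b=38 at depth 1
Step 7: declare b=29 at depth 1
Step 8: enter scope (depth=2)
Visible at query point: b=29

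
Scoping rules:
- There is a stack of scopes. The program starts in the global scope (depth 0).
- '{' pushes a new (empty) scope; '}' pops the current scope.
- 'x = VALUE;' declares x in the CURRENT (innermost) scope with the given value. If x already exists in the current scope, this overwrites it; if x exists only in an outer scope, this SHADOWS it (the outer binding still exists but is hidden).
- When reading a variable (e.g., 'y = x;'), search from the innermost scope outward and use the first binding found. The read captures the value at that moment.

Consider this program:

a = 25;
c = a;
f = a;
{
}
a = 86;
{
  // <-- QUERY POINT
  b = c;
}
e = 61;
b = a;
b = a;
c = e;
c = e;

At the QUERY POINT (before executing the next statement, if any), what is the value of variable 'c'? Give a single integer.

Step 1: declare a=25 at depth 0
Step 2: declare c=(read a)=25 at depth 0
Step 3: declare f=(read a)=25 at depth 0
Step 4: enter scope (depth=1)
Step 5: exit scope (depth=0)
Step 6: declare a=86 at depth 0
Step 7: enter scope (depth=1)
Visible at query point: a=86 c=25 f=25

Answer: 25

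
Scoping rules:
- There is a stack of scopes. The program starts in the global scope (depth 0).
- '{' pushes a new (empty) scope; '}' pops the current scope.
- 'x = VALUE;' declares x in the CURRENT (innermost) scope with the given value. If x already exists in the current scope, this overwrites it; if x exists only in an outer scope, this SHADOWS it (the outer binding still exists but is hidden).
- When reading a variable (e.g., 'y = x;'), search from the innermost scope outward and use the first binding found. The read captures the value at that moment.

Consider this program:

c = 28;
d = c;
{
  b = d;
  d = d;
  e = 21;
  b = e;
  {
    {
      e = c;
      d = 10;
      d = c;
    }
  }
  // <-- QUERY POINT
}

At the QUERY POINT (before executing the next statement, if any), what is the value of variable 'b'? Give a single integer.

Step 1: declare c=28 at depth 0
Step 2: declare d=(read c)=28 at depth 0
Step 3: enter scope (depth=1)
Step 4: declare b=(read d)=28 at depth 1
Step 5: declare d=(read d)=28 at depth 1
Step 6: declare e=21 at depth 1
Step 7: declare b=(read e)=21 at depth 1
Step 8: enter scope (depth=2)
Step 9: enter scope (depth=3)
Step 10: declare e=(read c)=28 at depth 3
Step 11: declare d=10 at depth 3
Step 12: declare d=(read c)=28 at depth 3
Step 13: exit scope (depth=2)
Step 14: exit scope (depth=1)
Visible at query point: b=21 c=28 d=28 e=21

Answer: 21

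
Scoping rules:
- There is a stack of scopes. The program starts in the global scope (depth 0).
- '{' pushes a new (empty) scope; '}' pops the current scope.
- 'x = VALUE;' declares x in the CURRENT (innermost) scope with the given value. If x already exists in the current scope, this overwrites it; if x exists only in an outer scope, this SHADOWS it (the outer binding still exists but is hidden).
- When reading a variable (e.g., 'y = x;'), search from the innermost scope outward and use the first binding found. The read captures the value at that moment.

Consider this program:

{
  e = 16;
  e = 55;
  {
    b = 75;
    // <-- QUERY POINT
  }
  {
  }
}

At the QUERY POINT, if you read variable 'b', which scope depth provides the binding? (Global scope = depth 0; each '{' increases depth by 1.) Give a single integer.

Step 1: enter scope (depth=1)
Step 2: declare e=16 at depth 1
Step 3: declare e=55 at depth 1
Step 4: enter scope (depth=2)
Step 5: declare b=75 at depth 2
Visible at query point: b=75 e=55

Answer: 2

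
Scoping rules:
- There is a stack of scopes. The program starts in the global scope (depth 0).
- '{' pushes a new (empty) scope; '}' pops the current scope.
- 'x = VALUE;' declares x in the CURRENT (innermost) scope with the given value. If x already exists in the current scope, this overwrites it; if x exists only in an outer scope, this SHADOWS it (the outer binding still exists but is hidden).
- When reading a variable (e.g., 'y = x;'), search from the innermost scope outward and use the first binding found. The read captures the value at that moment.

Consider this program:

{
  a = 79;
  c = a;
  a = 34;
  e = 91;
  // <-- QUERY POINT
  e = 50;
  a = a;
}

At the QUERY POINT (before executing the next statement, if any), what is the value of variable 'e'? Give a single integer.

Step 1: enter scope (depth=1)
Step 2: declare a=79 at depth 1
Step 3: declare c=(read a)=79 at depth 1
Step 4: declare a=34 at depth 1
Step 5: declare e=91 at depth 1
Visible at query point: a=34 c=79 e=91

Answer: 91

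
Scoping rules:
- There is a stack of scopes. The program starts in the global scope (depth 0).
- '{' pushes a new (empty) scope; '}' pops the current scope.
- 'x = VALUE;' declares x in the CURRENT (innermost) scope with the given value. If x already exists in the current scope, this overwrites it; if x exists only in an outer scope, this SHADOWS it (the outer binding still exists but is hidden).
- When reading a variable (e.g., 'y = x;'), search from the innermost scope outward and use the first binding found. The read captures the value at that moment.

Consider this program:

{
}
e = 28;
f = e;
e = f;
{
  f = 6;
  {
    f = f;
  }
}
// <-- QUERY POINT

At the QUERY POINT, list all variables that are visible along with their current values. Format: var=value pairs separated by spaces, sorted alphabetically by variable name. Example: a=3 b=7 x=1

Step 1: enter scope (depth=1)
Step 2: exit scope (depth=0)
Step 3: declare e=28 at depth 0
Step 4: declare f=(read e)=28 at depth 0
Step 5: declare e=(read f)=28 at depth 0
Step 6: enter scope (depth=1)
Step 7: declare f=6 at depth 1
Step 8: enter scope (depth=2)
Step 9: declare f=(read f)=6 at depth 2
Step 10: exit scope (depth=1)
Step 11: exit scope (depth=0)
Visible at query point: e=28 f=28

Answer: e=28 f=28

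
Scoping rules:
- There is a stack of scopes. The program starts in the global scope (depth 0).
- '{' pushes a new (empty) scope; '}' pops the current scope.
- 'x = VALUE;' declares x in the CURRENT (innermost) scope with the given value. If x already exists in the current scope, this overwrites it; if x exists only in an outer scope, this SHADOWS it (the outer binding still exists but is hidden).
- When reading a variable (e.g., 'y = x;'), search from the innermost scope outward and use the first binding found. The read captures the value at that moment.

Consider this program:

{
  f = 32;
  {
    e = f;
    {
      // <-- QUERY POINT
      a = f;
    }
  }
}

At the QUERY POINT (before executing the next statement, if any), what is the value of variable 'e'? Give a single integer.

Answer: 32

Derivation:
Step 1: enter scope (depth=1)
Step 2: declare f=32 at depth 1
Step 3: enter scope (depth=2)
Step 4: declare e=(read f)=32 at depth 2
Step 5: enter scope (depth=3)
Visible at query point: e=32 f=32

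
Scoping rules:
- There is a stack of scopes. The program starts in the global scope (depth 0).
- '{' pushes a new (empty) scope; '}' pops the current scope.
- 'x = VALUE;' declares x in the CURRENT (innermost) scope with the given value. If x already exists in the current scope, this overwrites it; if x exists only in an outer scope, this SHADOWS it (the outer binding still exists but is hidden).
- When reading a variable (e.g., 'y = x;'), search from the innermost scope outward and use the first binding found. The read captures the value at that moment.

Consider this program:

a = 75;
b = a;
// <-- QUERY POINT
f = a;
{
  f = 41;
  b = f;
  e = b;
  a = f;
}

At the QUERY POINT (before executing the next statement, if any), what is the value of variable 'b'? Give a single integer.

Answer: 75

Derivation:
Step 1: declare a=75 at depth 0
Step 2: declare b=(read a)=75 at depth 0
Visible at query point: a=75 b=75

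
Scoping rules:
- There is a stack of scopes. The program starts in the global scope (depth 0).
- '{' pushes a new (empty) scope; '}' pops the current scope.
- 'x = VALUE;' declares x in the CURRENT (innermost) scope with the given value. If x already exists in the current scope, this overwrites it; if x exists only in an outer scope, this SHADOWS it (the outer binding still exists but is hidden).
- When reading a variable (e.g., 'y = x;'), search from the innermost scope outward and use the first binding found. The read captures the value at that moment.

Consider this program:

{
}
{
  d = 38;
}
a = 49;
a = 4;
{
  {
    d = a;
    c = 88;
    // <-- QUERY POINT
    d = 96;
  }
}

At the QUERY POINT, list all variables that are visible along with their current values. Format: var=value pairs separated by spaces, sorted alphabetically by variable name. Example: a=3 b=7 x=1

Answer: a=4 c=88 d=4

Derivation:
Step 1: enter scope (depth=1)
Step 2: exit scope (depth=0)
Step 3: enter scope (depth=1)
Step 4: declare d=38 at depth 1
Step 5: exit scope (depth=0)
Step 6: declare a=49 at depth 0
Step 7: declare a=4 at depth 0
Step 8: enter scope (depth=1)
Step 9: enter scope (depth=2)
Step 10: declare d=(read a)=4 at depth 2
Step 11: declare c=88 at depth 2
Visible at query point: a=4 c=88 d=4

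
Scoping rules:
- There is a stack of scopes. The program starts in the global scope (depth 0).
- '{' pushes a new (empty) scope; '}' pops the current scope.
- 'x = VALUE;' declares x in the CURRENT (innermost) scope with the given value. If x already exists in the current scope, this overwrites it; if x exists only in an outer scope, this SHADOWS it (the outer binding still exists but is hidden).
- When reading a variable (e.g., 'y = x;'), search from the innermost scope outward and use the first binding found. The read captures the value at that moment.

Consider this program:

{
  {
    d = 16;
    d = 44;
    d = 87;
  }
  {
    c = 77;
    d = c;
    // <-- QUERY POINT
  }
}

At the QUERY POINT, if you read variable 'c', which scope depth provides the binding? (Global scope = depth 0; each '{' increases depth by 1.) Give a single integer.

Step 1: enter scope (depth=1)
Step 2: enter scope (depth=2)
Step 3: declare d=16 at depth 2
Step 4: declare d=44 at depth 2
Step 5: declare d=87 at depth 2
Step 6: exit scope (depth=1)
Step 7: enter scope (depth=2)
Step 8: declare c=77 at depth 2
Step 9: declare d=(read c)=77 at depth 2
Visible at query point: c=77 d=77

Answer: 2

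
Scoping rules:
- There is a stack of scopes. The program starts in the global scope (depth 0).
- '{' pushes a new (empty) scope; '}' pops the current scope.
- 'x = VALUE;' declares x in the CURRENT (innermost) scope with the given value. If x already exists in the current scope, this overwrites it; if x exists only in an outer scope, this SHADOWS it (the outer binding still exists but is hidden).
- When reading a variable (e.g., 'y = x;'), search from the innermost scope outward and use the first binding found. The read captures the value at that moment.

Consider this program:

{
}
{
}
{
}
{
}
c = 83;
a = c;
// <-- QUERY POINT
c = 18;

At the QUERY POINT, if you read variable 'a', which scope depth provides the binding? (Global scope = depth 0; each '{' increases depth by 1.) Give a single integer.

Answer: 0

Derivation:
Step 1: enter scope (depth=1)
Step 2: exit scope (depth=0)
Step 3: enter scope (depth=1)
Step 4: exit scope (depth=0)
Step 5: enter scope (depth=1)
Step 6: exit scope (depth=0)
Step 7: enter scope (depth=1)
Step 8: exit scope (depth=0)
Step 9: declare c=83 at depth 0
Step 10: declare a=(read c)=83 at depth 0
Visible at query point: a=83 c=83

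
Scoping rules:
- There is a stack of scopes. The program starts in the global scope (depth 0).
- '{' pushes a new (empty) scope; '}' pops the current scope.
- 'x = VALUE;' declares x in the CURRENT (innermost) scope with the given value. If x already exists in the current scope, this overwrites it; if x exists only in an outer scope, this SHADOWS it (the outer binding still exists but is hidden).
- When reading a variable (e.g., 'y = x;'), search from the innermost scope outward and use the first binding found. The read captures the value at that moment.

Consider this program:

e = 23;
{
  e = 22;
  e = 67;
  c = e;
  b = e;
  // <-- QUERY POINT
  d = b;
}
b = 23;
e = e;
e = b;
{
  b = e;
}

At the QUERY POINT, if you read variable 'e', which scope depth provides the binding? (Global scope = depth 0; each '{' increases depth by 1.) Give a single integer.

Answer: 1

Derivation:
Step 1: declare e=23 at depth 0
Step 2: enter scope (depth=1)
Step 3: declare e=22 at depth 1
Step 4: declare e=67 at depth 1
Step 5: declare c=(read e)=67 at depth 1
Step 6: declare b=(read e)=67 at depth 1
Visible at query point: b=67 c=67 e=67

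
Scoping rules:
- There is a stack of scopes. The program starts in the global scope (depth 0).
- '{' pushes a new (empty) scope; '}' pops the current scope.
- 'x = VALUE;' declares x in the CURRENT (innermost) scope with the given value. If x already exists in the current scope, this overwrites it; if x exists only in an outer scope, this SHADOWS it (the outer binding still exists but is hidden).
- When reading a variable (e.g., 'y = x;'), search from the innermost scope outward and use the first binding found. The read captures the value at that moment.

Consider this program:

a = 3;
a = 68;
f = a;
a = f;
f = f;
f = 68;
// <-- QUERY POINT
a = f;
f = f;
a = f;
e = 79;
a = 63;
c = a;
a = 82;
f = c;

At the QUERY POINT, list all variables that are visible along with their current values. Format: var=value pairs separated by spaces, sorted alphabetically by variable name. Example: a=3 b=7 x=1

Step 1: declare a=3 at depth 0
Step 2: declare a=68 at depth 0
Step 3: declare f=(read a)=68 at depth 0
Step 4: declare a=(read f)=68 at depth 0
Step 5: declare f=(read f)=68 at depth 0
Step 6: declare f=68 at depth 0
Visible at query point: a=68 f=68

Answer: a=68 f=68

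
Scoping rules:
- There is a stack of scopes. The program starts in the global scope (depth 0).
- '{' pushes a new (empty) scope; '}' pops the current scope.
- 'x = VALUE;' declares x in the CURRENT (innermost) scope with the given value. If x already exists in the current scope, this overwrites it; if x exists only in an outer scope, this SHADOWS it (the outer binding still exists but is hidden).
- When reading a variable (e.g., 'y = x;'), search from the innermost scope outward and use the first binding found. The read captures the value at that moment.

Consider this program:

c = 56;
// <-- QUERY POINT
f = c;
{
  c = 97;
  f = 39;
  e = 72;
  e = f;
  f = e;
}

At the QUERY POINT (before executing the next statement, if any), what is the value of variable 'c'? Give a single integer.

Answer: 56

Derivation:
Step 1: declare c=56 at depth 0
Visible at query point: c=56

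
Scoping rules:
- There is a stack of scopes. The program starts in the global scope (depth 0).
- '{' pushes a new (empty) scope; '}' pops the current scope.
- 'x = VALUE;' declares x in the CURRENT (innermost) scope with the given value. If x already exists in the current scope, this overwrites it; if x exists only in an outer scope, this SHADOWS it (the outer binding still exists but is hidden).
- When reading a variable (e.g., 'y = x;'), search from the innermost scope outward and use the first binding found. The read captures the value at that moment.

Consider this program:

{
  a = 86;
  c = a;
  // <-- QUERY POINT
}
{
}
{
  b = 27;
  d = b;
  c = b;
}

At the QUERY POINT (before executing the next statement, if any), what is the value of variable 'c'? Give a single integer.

Answer: 86

Derivation:
Step 1: enter scope (depth=1)
Step 2: declare a=86 at depth 1
Step 3: declare c=(read a)=86 at depth 1
Visible at query point: a=86 c=86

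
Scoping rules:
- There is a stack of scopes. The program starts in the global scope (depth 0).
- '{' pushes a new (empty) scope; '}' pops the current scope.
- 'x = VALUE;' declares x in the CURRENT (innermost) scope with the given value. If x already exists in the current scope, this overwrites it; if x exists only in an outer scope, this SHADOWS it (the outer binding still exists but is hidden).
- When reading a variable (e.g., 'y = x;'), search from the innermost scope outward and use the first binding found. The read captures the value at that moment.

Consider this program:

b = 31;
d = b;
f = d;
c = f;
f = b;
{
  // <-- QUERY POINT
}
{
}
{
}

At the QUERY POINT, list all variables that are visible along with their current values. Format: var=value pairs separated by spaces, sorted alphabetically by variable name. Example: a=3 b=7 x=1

Answer: b=31 c=31 d=31 f=31

Derivation:
Step 1: declare b=31 at depth 0
Step 2: declare d=(read b)=31 at depth 0
Step 3: declare f=(read d)=31 at depth 0
Step 4: declare c=(read f)=31 at depth 0
Step 5: declare f=(read b)=31 at depth 0
Step 6: enter scope (depth=1)
Visible at query point: b=31 c=31 d=31 f=31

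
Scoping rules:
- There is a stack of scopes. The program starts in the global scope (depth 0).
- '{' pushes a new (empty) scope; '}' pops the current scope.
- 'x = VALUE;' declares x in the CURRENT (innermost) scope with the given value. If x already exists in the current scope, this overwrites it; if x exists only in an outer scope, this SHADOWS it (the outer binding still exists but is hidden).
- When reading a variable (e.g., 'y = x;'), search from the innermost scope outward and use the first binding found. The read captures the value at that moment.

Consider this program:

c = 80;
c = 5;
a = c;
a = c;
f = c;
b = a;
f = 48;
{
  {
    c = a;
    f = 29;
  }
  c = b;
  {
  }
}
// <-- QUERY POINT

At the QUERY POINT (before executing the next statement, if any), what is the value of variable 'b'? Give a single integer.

Answer: 5

Derivation:
Step 1: declare c=80 at depth 0
Step 2: declare c=5 at depth 0
Step 3: declare a=(read c)=5 at depth 0
Step 4: declare a=(read c)=5 at depth 0
Step 5: declare f=(read c)=5 at depth 0
Step 6: declare b=(read a)=5 at depth 0
Step 7: declare f=48 at depth 0
Step 8: enter scope (depth=1)
Step 9: enter scope (depth=2)
Step 10: declare c=(read a)=5 at depth 2
Step 11: declare f=29 at depth 2
Step 12: exit scope (depth=1)
Step 13: declare c=(read b)=5 at depth 1
Step 14: enter scope (depth=2)
Step 15: exit scope (depth=1)
Step 16: exit scope (depth=0)
Visible at query point: a=5 b=5 c=5 f=48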